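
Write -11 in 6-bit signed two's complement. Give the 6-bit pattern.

110101

|-11| = 11 = 001011 in 6 bits.
Invert the bits: 110100. Add 1: 110101.
Check: 110101 reads as 53 − 64 = -11.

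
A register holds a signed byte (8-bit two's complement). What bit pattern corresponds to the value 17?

00010001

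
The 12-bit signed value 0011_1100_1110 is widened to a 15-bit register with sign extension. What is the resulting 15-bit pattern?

000001111001110

MSB of 001111001110 is 0; replicate it into the new high bits.
000|001111001110 → 000001111001110 (still 974).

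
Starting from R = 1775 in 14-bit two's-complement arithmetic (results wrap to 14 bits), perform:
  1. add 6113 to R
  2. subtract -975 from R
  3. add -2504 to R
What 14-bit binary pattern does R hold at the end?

Start: R = 1775 = 00011011101111.
R = 1775 + 6113 = 7888 = 01111011010000
R = 7888 − (-975) = 8863; wraps to -7521 = 10001010011111
R = -7521 + (-2504) = -10025; wraps to 6359 = 01100011010111

01100011010111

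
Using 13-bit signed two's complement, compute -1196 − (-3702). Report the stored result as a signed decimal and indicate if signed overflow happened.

2506; no overflow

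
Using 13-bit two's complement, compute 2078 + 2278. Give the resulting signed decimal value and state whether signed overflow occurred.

2078 → 0100000011110
2278 → 0100011100110
  0100000011110
+ 0100011100110
= 1000100000100
Result 1000100000100: MSB = 1 → 4356 − 8192 = -3836.
Both addends are non-negative but the stored result is negative: signed overflow. The true value 2078 + 2278 = 4356 lies outside [-4096, 4095].

-3836; overflow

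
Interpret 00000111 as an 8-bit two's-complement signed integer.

MSB is 0, so the value is non-negative: 00000111 = 7.

7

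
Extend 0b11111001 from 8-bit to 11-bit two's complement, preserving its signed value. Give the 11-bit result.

11111111001

MSB of 11111001 is 1; replicate it into the new high bits.
111|11111001 → 11111111001 (still -7).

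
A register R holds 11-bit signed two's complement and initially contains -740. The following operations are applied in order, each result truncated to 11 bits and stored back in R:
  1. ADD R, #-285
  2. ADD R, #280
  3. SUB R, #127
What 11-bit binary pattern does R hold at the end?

Start: R = -740 = 10100011100.
R = -740 + (-285) = -1025; wraps to 1023 = 01111111111
R = 1023 + 280 = 1303; wraps to -745 = 10100010111
R = -745 − 127 = -872 = 10010011000

10010011000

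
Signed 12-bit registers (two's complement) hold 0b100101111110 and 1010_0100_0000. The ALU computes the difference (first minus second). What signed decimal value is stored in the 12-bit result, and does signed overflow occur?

0b100101111110 → 100101111110 = -1666 (signed)
1010_0100_0000 → 101001000000 = -1472 (signed)
Subtract via negate-and-add: invert 101001000000 + 1 = 010111000000 (i.e. 1472).
  100101111110
+ 010111000000
= 111100111110
Result 111100111110: MSB = 1 → 3902 − 4096 = -194.
Addends (after negating the subtrahend) have opposite signs, so signed overflow cannot occur.

-194; no overflow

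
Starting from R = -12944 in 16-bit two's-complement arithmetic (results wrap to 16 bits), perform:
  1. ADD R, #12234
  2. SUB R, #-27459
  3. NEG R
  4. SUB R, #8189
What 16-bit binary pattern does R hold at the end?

Start: R = -12944 = 1100110101110000.
R = -12944 + 12234 = -710 = 1111110100111010
R = -710 − (-27459) = 26749 = 0110100001111101
R = −(26749) = -26749 = 1001011110000011
R = -26749 − 8189 = -34938; wraps to 30598 = 0111011110000110

0111011110000110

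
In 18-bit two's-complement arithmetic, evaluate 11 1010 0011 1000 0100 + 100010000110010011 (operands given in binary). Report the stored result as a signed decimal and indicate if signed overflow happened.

11 1010 0011 1000 0100 → 111010001110000100 = -23676 (signed)
100010000110010011 = -122477 (signed)
  111010001110000100
+ 100010000110010011
= 011100010100010111  (discard carry-out 1)
Result 011100010100010111: MSB = 0 → value 115991.
Both addends are negative but the stored result is non-negative: signed overflow. The true value -23676 + (-122477) = -146153 lies outside [-131072, 131071].

115991; overflow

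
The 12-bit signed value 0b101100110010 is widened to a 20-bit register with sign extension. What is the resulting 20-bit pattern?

11111111101100110010

MSB of 101100110010 is 1; replicate it into the new high bits.
11111111|101100110010 → 11111111101100110010 (still -1230).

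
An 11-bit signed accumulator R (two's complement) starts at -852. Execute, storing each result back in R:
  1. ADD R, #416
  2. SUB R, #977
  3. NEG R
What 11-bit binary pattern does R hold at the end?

Start: R = -852 = 10010101100.
R = -852 + 416 = -436 = 11001001100
R = -436 − 977 = -1413; wraps to 635 = 01001111011
R = −(635) = -635 = 10110000101

10110000101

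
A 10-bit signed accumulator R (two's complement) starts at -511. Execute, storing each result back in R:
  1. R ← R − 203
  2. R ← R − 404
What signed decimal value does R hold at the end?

-94

Start: R = -511 = 1000000001.
R = -511 − 203 = -714; wraps to 310 = 0100110110
R = 310 − 404 = -94 = 1110100010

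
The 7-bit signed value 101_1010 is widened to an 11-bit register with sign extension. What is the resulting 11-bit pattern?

MSB of 1011010 is 1; replicate it into the new high bits.
1111|1011010 → 11111011010 (still -38).

11111011010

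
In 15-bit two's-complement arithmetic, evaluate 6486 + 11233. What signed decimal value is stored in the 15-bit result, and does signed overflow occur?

-15049; overflow

6486 → 001100101010110
11233 → 010101111100001
  001100101010110
+ 010101111100001
= 100010100110111
Result 100010100110111: MSB = 1 → 17719 − 32768 = -15049.
Both addends are non-negative but the stored result is negative: signed overflow. The true value 6486 + 11233 = 17719 lies outside [-16384, 16383].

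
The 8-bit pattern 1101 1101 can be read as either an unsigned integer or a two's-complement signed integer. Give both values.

unsigned = 221, signed = -35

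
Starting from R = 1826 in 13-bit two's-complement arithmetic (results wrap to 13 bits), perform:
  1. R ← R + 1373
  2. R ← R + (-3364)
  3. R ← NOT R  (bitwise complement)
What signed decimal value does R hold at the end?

Start: R = 1826 = 0011100100010.
R = 1826 + 1373 = 3199 = 0110001111111
R = 3199 + (-3364) = -165 = 1111101011011
R = NOT 1111101011011 = 0000010100100 = 164

164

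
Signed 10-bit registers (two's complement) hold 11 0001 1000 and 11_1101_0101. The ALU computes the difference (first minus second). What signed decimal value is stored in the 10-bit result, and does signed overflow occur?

-189; no overflow

11 0001 1000 → 1100011000 = -232 (signed)
11_1101_0101 → 1111010101 = -43 (signed)
Subtract via negate-and-add: invert 1111010101 + 1 = 0000101011 (i.e. 43).
  1100011000
+ 0000101011
= 1101000011
Result 1101000011: MSB = 1 → 835 − 1024 = -189.
Addends (after negating the subtrahend) have opposite signs, so signed overflow cannot occur.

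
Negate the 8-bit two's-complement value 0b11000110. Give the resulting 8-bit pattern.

00111010

Invert: 00111001. Add 1: 00111010.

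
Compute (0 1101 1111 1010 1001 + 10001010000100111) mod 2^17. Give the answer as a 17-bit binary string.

11111001111010000

  01101111110101001
+ 10001010000100111
= 11111001111010000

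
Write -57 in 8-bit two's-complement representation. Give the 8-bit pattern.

11000111

|-57| = 57 = 00111001 in 8 bits.
Invert the bits: 11000110. Add 1: 11000111.
Check: 11000111 reads as 199 − 256 = -57.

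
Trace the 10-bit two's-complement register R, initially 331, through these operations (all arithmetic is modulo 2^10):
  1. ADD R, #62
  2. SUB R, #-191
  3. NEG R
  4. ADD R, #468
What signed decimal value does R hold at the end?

Start: R = 331 = 0101001011.
R = 331 + 62 = 393 = 0110001001
R = 393 − (-191) = 584; wraps to -440 = 1001001000
R = −(-440) = 440 = 0110111000
R = 440 + 468 = 908; wraps to -116 = 1110001100

-116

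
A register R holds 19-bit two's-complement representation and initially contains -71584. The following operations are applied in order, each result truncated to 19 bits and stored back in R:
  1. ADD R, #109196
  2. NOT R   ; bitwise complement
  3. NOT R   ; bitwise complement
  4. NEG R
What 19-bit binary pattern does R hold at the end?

Start: R = -71584 = 1101110100001100000.
R = -71584 + 109196 = 37612 = 0001001001011101100
R = NOT 0001001001011101100 = 1110110110100010011 = -37613
R = NOT 1110110110100010011 = 0001001001011101100 = 37612
R = −(37612) = -37612 = 1110110110100010100

1110110110100010100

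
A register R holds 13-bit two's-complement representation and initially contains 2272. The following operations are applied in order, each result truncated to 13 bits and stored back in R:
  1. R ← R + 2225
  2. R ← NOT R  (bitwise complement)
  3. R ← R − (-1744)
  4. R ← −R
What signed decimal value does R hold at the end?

2754

Start: R = 2272 = 0100011100000.
R = 2272 + 2225 = 4497; wraps to -3695 = 1000110010001
R = NOT 1000110010001 = 0111001101110 = 3694
R = 3694 − (-1744) = 5438; wraps to -2754 = 1010100111110
R = −(-2754) = 2754 = 0101011000010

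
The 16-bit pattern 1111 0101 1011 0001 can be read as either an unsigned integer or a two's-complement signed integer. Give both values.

unsigned = 62897, signed = -2639

Unsigned: 1111010110110001 = 62897.
Signed: MSB=1 → 62897 − 65536 = -2639.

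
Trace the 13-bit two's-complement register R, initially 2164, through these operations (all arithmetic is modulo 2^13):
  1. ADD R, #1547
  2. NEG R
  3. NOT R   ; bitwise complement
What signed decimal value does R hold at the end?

Start: R = 2164 = 0100001110100.
R = 2164 + 1547 = 3711 = 0111001111111
R = −(3711) = -3711 = 1000110000001
R = NOT 1000110000001 = 0111001111110 = 3710

3710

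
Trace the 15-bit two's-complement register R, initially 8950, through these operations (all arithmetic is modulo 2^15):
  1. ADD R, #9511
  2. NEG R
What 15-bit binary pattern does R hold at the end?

Start: R = 8950 = 010001011110110.
R = 8950 + 9511 = 18461; wraps to -14307 = 100100000011101
R = −(-14307) = 14307 = 011011111100011

011011111100011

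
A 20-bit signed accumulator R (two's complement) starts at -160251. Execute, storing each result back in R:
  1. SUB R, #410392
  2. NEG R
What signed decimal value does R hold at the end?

-477933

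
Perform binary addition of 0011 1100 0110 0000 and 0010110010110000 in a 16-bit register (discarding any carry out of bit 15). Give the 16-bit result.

0110100100010000

  0011110001100000
+ 0010110010110000
= 0110100100010000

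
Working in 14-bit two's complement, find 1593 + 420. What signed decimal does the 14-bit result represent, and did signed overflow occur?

1593 → 00011000111001
420 → 00000110100100
  00011000111001
+ 00000110100100
= 00011111011101
Result 00011111011101: MSB = 0 → value 2013.
Both addends are non-negative and so is the stored result: no signed overflow.

2013; no overflow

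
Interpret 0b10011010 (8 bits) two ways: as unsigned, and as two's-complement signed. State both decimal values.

unsigned = 154, signed = -102

Unsigned: 10011010 = 154.
Signed: MSB=1 → 154 − 256 = -102.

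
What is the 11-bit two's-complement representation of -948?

10001001100

|-948| = 948 = 01110110100 in 11 bits.
Invert the bits: 10001001011. Add 1: 10001001100.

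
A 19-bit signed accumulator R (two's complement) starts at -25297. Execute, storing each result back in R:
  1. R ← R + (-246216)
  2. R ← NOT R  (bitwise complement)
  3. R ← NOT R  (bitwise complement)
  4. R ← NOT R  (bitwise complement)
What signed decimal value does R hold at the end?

-252776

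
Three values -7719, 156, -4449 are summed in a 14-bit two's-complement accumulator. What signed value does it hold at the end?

4372

-7719 + 156 = -7563 (10001001110101)
-7563 + (-4449) = -12012 → wraps to 4372 (01000100010100)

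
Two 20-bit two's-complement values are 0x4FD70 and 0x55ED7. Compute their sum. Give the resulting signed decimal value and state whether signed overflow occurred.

-369593; overflow

0x4FD70 = 01001111110101110000 = 327024 (signed)
0x55ED7 = 01010101111011010111 = 351959 (signed)
  01001111110101110000
+ 01010101111011010111
= 10100101110001000111
Result 10100101110001000111: MSB = 1 → 678983 − 1048576 = -369593.
Both addends are non-negative but the stored result is negative: signed overflow. The true value 327024 + 351959 = 678983 lies outside [-524288, 524287].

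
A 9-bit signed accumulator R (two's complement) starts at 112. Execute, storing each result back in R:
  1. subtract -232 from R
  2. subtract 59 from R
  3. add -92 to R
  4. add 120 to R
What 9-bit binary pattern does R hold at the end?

100111001

Start: R = 112 = 001110000.
R = 112 − (-232) = 344; wraps to -168 = 101011000
R = -168 − 59 = -227 = 100011101
R = -227 + (-92) = -319; wraps to 193 = 011000001
R = 193 + 120 = 313; wraps to -199 = 100111001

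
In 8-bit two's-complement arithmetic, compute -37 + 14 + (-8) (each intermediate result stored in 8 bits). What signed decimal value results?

-31

-37 + 14 = -23 (11101001)
-23 + (-8) = -31 (11100001)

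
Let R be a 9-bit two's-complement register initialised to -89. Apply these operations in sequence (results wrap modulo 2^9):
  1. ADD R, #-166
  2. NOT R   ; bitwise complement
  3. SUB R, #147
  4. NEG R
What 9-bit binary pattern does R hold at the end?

110010101

Start: R = -89 = 110100111.
R = -89 + (-166) = -255 = 100000001
R = NOT 100000001 = 011111110 = 254
R = 254 − 147 = 107 = 001101011
R = −(107) = -107 = 110010101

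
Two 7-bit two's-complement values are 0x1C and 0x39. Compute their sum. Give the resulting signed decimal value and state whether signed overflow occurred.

-43; overflow

0x1C = 0011100 = 28 (signed)
0x39 = 0111001 = 57 (signed)
  0011100
+ 0111001
= 1010101
Result 1010101: MSB = 1 → 85 − 128 = -43.
Both addends are non-negative but the stored result is negative: signed overflow. The true value 28 + 57 = 85 lies outside [-64, 63].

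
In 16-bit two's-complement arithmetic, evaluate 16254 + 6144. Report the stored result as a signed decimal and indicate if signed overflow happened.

22398; no overflow

16254 → 0011111101111110
6144 → 0001100000000000
  0011111101111110
+ 0001100000000000
= 0101011101111110
Result 0101011101111110: MSB = 0 → value 22398.
Both addends are non-negative and so is the stored result: no signed overflow.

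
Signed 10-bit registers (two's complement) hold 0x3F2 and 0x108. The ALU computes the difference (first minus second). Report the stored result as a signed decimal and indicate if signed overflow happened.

-278; no overflow

0x3F2 = 1111110010 = -14 (signed)
0x108 = 0100001000 = 264 (signed)
Subtract via negate-and-add: invert 0100001000 + 1 = 1011111000 (i.e. -264).
  1111110010
+ 1011111000
= 1011101010  (discard carry-out 1)
Result 1011101010: MSB = 1 → 746 − 1024 = -278.
Both addends (after negating the subtrahend) are negative and so is the stored result: no signed overflow.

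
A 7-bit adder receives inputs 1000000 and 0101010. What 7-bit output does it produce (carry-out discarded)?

1101010

  1000000
+ 0101010
= 1101010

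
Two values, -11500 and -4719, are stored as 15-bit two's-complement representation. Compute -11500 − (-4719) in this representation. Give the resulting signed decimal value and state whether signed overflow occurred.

-11500 → 101001100010100
-4719 → 110110110010001
Subtract via negate-and-add: invert 110110110010001 + 1 = 001001001101111 (i.e. 4719).
  101001100010100
+ 001001001101111
= 110010110000011
Result 110010110000011: MSB = 1 → 25987 − 32768 = -6781.
Addends (after negating the subtrahend) have opposite signs, so signed overflow cannot occur.

-6781; no overflow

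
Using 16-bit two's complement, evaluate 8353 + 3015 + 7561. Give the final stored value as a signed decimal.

18929

8353 + 3015 = 11368 (0010110001101000)
11368 + 7561 = 18929 (0100100111110001)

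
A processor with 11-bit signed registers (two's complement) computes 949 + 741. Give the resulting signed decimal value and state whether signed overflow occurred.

-358; overflow

949 → 01110110101
741 → 01011100101
  01110110101
+ 01011100101
= 11010011010
Result 11010011010: MSB = 1 → 1690 − 2048 = -358.
Both addends are non-negative but the stored result is negative: signed overflow. The true value 949 + 741 = 1690 lies outside [-1024, 1023].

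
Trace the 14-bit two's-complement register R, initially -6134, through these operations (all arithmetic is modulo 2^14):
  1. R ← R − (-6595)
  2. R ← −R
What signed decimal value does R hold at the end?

Start: R = -6134 = 10100000001010.
R = -6134 − (-6595) = 461 = 00000111001101
R = −(461) = -461 = 11111000110011

-461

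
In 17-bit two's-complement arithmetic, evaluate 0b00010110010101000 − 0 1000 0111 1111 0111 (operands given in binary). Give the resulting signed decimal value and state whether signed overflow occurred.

-23375; no overflow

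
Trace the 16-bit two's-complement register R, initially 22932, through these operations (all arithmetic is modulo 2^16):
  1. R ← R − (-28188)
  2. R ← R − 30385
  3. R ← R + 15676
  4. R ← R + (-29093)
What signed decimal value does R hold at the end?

7318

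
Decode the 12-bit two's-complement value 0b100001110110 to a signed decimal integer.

MSB is 1, so the value is negative.
Unsigned reading: 2166. Subtract 2^12 = 4096: 2166 − 4096 = -1930.

-1930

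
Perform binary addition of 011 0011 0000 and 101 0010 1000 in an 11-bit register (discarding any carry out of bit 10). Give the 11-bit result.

00001011000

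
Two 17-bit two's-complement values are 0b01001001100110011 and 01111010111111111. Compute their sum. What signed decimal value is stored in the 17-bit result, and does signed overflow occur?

0b01001001100110011 → 01001001100110011 = 37683 (signed)
01111010111111111 = 62975 (signed)
  01001001100110011
+ 01111010111111111
= 11000100100110010
Result 11000100100110010: MSB = 1 → 100658 − 131072 = -30414.
Both addends are non-negative but the stored result is negative: signed overflow. The true value 37683 + 62975 = 100658 lies outside [-65536, 65535].

-30414; overflow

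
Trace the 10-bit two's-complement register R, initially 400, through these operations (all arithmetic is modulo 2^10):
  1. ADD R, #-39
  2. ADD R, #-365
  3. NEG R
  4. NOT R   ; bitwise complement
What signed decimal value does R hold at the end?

Start: R = 400 = 0110010000.
R = 400 + (-39) = 361 = 0101101001
R = 361 + (-365) = -4 = 1111111100
R = −(-4) = 4 = 0000000100
R = NOT 0000000100 = 1111111011 = -5

-5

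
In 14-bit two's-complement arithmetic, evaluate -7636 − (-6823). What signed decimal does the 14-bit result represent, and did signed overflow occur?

-813; no overflow

-7636 → 10001000101100
-6823 → 10010101011001
Subtract via negate-and-add: invert 10010101011001 + 1 = 01101010100111 (i.e. 6823).
  10001000101100
+ 01101010100111
= 11110011010011
Result 11110011010011: MSB = 1 → 15571 − 16384 = -813.
Addends (after negating the subtrahend) have opposite signs, so signed overflow cannot occur.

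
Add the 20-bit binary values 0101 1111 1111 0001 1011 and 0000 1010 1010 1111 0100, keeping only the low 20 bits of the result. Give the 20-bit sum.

  01011111111100011011
+ 00001010101011110100
= 01101010101000001111

01101010101000001111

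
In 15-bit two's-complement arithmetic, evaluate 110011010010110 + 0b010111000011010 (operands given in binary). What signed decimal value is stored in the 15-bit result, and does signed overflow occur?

5296; no overflow

110011010010110 = -6506 (signed)
0b010111000011010 → 010111000011010 = 11802 (signed)
  110011010010110
+ 010111000011010
= 001010010110000  (discard carry-out 1)
Result 001010010110000: MSB = 0 → value 5296.
Addends have opposite signs, so signed overflow cannot occur.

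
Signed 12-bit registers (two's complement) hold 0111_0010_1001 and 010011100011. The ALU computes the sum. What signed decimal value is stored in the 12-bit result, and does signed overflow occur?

0111_0010_1001 → 011100101001 = 1833 (signed)
010011100011 = 1251 (signed)
  011100101001
+ 010011100011
= 110000001100
Result 110000001100: MSB = 1 → 3084 − 4096 = -1012.
Both addends are non-negative but the stored result is negative: signed overflow. The true value 1833 + 1251 = 3084 lies outside [-2048, 2047].

-1012; overflow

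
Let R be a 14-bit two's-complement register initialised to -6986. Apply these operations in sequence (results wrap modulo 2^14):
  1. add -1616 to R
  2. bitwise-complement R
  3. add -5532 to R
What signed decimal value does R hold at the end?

Start: R = -6986 = 10010010110110.
R = -6986 + (-1616) = -8602; wraps to 7782 = 01111001100110
R = NOT 01111001100110 = 10000110011001 = -7783
R = -7783 + (-5532) = -13315; wraps to 3069 = 00101111111101

3069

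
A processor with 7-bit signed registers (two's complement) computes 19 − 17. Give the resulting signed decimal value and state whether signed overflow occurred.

19 → 0010011
17 → 0010001
Subtract via negate-and-add: invert 0010001 + 1 = 1101111 (i.e. -17).
  0010011
+ 1101111
= 0000010  (discard carry-out 1)
Result 0000010: MSB = 0 → value 2.
Addends (after negating the subtrahend) have opposite signs, so signed overflow cannot occur.

2; no overflow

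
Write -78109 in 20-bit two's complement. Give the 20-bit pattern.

11101100111011100011

|-78109| = 78109 = 00010011000100011101 in 20 bits.
Invert the bits: 11101100111011100010. Add 1: 11101100111011100011.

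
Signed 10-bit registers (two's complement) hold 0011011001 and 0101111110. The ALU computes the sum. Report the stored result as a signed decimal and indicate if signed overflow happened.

0011011001 = 217 (signed)
0101111110 = 382 (signed)
  0011011001
+ 0101111110
= 1001010111
Result 1001010111: MSB = 1 → 599 − 1024 = -425.
Both addends are non-negative but the stored result is negative: signed overflow. The true value 217 + 382 = 599 lies outside [-512, 511].

-425; overflow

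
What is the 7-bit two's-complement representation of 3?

3 is non-negative, so write it directly in 7 bits: 0000011.

0000011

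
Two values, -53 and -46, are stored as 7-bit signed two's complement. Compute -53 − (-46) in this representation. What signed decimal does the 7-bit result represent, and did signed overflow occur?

-7; no overflow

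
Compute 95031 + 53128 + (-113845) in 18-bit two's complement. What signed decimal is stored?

34314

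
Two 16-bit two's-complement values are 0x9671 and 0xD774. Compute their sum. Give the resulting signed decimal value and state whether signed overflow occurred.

0x9671 = 1001011001110001 = -27023 (signed)
0xD774 = 1101011101110100 = -10380 (signed)
  1001011001110001
+ 1101011101110100
= 0110110111100101  (discard carry-out 1)
Result 0110110111100101: MSB = 0 → value 28133.
Both addends are negative but the stored result is non-negative: signed overflow. The true value -27023 + (-10380) = -37403 lies outside [-32768, 32767].

28133; overflow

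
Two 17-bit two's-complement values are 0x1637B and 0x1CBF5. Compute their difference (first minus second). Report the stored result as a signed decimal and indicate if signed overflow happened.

-26746; no overflow

0x1637B = 10110001101111011 = -40069 (signed)
0x1CBF5 = 11100101111110101 = -13323 (signed)
Subtract via negate-and-add: invert 11100101111110101 + 1 = 00011010000001011 (i.e. 13323).
  10110001101111011
+ 00011010000001011
= 11001011110000110
Result 11001011110000110: MSB = 1 → 104326 − 131072 = -26746.
Addends (after negating the subtrahend) have opposite signs, so signed overflow cannot occur.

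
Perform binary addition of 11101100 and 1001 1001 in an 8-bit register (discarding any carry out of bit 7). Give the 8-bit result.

10000101

  11101100
+ 10011001
= 10000101  (discard carry-out 1)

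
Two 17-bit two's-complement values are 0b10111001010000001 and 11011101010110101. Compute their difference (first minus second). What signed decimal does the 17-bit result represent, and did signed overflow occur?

0b10111001010000001 → 10111001010000001 = -36223 (signed)
11011101010110101 = -17739 (signed)
Subtract via negate-and-add: invert 11011101010110101 + 1 = 00100010101001011 (i.e. 17739).
  10111001010000001
+ 00100010101001011
= 11011011111001100
Result 11011011111001100: MSB = 1 → 112588 − 131072 = -18484.
Addends (after negating the subtrahend) have opposite signs, so signed overflow cannot occur.

-18484; no overflow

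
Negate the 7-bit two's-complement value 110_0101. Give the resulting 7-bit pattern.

0011011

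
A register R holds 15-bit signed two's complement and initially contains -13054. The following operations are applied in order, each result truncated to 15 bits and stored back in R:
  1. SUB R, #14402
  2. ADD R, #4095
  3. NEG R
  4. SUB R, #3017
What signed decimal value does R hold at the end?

-12424

Start: R = -13054 = 100110100000010.
R = -13054 − 14402 = -27456; wraps to 5312 = 001010011000000
R = 5312 + 4095 = 9407 = 010010010111111
R = −(9407) = -9407 = 101101101000001
R = -9407 − 3017 = -12424 = 100111101111000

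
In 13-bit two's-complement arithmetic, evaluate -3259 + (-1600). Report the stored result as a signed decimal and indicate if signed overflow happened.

3333; overflow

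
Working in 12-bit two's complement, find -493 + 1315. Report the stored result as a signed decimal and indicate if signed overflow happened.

-493 → 111000010011
1315 → 010100100011
  111000010011
+ 010100100011
= 001100110110  (discard carry-out 1)
Result 001100110110: MSB = 0 → value 822.
Addends have opposite signs, so signed overflow cannot occur.

822; no overflow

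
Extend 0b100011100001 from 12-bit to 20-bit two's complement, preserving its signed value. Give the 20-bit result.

11111111100011100001

MSB of 100011100001 is 1; replicate it into the new high bits.
11111111|100011100001 → 11111111100011100001 (still -1823).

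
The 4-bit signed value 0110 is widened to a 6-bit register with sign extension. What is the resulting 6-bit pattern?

000110

MSB of 0110 is 0; replicate it into the new high bits.
00|0110 → 000110 (still 6).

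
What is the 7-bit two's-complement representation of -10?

|-10| = 10 = 0001010 in 7 bits.
Invert the bits: 1110101. Add 1: 1110110.

1110110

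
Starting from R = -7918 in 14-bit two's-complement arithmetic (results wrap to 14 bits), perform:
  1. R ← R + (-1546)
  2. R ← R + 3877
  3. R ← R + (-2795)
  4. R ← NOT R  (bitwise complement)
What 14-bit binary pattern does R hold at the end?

10000010111101

Start: R = -7918 = 10000100010010.
R = -7918 + (-1546) = -9464; wraps to 6920 = 01101100001000
R = 6920 + 3877 = 10797; wraps to -5587 = 10101000101101
R = -5587 + (-2795) = -8382; wraps to 8002 = 01111101000010
R = NOT 01111101000010 = 10000010111101 = -8003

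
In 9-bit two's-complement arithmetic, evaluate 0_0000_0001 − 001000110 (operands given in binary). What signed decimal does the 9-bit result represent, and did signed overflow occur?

-69; no overflow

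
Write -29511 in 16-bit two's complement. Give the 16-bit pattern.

|-29511| = 29511 = 0111001101000111 in 16 bits.
Invert the bits: 1000110010111000. Add 1: 1000110010111001.
Check: 1000110010111001 reads as 36025 − 65536 = -29511.

1000110010111001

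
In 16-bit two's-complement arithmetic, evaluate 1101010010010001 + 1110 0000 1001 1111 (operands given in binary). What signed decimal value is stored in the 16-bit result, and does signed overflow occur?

1101010010010001 = -11119 (signed)
1110 0000 1001 1111 → 1110000010011111 = -8033 (signed)
  1101010010010001
+ 1110000010011111
= 1011010100110000  (discard carry-out 1)
Result 1011010100110000: MSB = 1 → 46384 − 65536 = -19152.
Both addends are negative and so is the stored result: no signed overflow.

-19152; no overflow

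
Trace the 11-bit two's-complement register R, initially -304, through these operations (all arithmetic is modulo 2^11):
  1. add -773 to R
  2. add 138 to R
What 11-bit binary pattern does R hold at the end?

10001010101

Start: R = -304 = 11011010000.
R = -304 + (-773) = -1077; wraps to 971 = 01111001011
R = 971 + 138 = 1109; wraps to -939 = 10001010101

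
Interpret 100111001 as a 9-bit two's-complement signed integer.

-199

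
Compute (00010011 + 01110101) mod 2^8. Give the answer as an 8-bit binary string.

10001000

  00010011
+ 01110101
= 10001000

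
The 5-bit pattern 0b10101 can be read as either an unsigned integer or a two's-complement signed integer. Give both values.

Unsigned: 10101 = 21.
Signed: MSB=1 → 21 − 32 = -11.

unsigned = 21, signed = -11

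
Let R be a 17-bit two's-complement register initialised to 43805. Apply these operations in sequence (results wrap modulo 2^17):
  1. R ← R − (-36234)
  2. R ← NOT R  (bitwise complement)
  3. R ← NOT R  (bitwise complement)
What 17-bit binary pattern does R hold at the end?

Start: R = 43805 = 01010101100011101.
R = 43805 − (-36234) = 80039; wraps to -51033 = 10011100010100111
R = NOT 10011100010100111 = 01100011101011000 = 51032
R = NOT 01100011101011000 = 10011100010100111 = -51033

10011100010100111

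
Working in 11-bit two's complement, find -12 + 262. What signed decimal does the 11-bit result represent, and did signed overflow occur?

-12 → 11111110100
262 → 00100000110
  11111110100
+ 00100000110
= 00011111010  (discard carry-out 1)
Result 00011111010: MSB = 0 → value 250.
Addends have opposite signs, so signed overflow cannot occur.

250; no overflow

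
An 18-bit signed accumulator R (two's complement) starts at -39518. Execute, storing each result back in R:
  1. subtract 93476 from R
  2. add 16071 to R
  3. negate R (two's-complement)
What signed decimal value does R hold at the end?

116923

Start: R = -39518 = 110110010110100010.
R = -39518 − 93476 = -132994; wraps to 129150 = 011111100001111110
R = 129150 + 16071 = 145221; wraps to -116923 = 100011011101000101
R = −(-116923) = 116923 = 011100100010111011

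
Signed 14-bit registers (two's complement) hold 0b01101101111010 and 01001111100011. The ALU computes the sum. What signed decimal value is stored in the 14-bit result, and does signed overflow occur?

0b01101101111010 → 01101101111010 = 7034 (signed)
01001111100011 = 5091 (signed)
  01101101111010
+ 01001111100011
= 10111101011101
Result 10111101011101: MSB = 1 → 12125 − 16384 = -4259.
Both addends are non-negative but the stored result is negative: signed overflow. The true value 7034 + 5091 = 12125 lies outside [-8192, 8191].

-4259; overflow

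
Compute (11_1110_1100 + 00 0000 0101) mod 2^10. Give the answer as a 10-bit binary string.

1111110001

  1111101100
+ 0000000101
= 1111110001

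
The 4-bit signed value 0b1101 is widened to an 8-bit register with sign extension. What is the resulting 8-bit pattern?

11111101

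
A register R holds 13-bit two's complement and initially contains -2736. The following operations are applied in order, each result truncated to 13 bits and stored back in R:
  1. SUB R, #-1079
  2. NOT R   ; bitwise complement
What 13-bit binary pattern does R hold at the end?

Start: R = -2736 = 1010101010000.
R = -2736 − (-1079) = -1657 = 1100110000111
R = NOT 1100110000111 = 0011001111000 = 1656

0011001111000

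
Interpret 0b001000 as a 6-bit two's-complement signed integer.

MSB is 0, so the value is non-negative: 001000 = 8.

8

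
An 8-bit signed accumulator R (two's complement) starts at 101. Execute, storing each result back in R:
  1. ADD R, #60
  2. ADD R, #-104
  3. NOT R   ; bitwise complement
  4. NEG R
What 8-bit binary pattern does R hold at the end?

00111010

Start: R = 101 = 01100101.
R = 101 + 60 = 161; wraps to -95 = 10100001
R = -95 + (-104) = -199; wraps to 57 = 00111001
R = NOT 00111001 = 11000110 = -58
R = −(-58) = 58 = 00111010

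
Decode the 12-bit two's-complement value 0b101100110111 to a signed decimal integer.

MSB is 1, so the value is negative.
Unsigned reading: 2871. Subtract 2^12 = 4096: 2871 − 4096 = -1225.

-1225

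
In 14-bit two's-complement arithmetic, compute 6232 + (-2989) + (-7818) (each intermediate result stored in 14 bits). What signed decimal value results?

-4575

6232 + (-2989) = 3243 (00110010101011)
3243 + (-7818) = -4575 (10111000100001)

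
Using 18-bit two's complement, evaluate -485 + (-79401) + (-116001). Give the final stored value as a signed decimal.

66257

-485 + (-79401) = -79886 (101100011111110010)
-79886 + (-116001) = -195887 → wraps to 66257 (010000001011010001)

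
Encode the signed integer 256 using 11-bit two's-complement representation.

00100000000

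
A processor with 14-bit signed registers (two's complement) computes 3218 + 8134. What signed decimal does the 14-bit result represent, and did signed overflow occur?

-5032; overflow

3218 → 00110010010010
8134 → 01111111000110
  00110010010010
+ 01111111000110
= 10110001011000
Result 10110001011000: MSB = 1 → 11352 − 16384 = -5032.
Both addends are non-negative but the stored result is negative: signed overflow. The true value 3218 + 8134 = 11352 lies outside [-8192, 8191].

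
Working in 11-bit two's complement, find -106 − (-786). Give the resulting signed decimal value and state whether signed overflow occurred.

680; no overflow

-106 → 11110010110
-786 → 10011101110
Subtract via negate-and-add: invert 10011101110 + 1 = 01100010010 (i.e. 786).
  11110010110
+ 01100010010
= 01010101000  (discard carry-out 1)
Result 01010101000: MSB = 0 → value 680.
Addends (after negating the subtrahend) have opposite signs, so signed overflow cannot occur.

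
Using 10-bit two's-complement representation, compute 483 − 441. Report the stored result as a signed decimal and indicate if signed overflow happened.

42; no overflow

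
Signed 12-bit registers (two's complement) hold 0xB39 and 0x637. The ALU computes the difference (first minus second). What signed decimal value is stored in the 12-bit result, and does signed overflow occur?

0xB39 = 101100111001 = -1223 (signed)
0x637 = 011000110111 = 1591 (signed)
Subtract via negate-and-add: invert 011000110111 + 1 = 100111001001 (i.e. -1591).
  101100111001
+ 100111001001
= 010100000010  (discard carry-out 1)
Result 010100000010: MSB = 0 → value 1282.
Both addends (after negating the subtrahend) are negative but the stored result is non-negative: signed overflow. The true value -1223 − 1591 = -2814 lies outside [-2048, 2047].

1282; overflow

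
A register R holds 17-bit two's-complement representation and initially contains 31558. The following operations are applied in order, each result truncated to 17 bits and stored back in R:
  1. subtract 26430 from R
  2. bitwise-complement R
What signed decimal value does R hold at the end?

-5129

Start: R = 31558 = 00111101101000110.
R = 31558 − 26430 = 5128 = 00001010000001000
R = NOT 00001010000001000 = 11110101111110111 = -5129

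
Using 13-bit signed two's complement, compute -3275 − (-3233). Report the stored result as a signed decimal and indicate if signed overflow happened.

-3275 → 1001100110101
-3233 → 1001101011111
Subtract via negate-and-add: invert 1001101011111 + 1 = 0110010100001 (i.e. 3233).
  1001100110101
+ 0110010100001
= 1111111010110
Result 1111111010110: MSB = 1 → 8150 − 8192 = -42.
Addends (after negating the subtrahend) have opposite signs, so signed overflow cannot occur.

-42; no overflow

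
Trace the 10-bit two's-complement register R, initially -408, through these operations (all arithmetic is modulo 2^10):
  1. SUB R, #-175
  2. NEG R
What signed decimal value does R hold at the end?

Start: R = -408 = 1001101000.
R = -408 − (-175) = -233 = 1100010111
R = −(-233) = 233 = 0011101001

233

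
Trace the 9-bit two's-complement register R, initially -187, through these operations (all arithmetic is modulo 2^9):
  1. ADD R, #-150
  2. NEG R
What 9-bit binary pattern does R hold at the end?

101010001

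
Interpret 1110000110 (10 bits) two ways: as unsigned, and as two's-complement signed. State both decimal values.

unsigned = 902, signed = -122

Unsigned: 1110000110 = 902.
Signed: MSB=1 → 902 − 1024 = -122.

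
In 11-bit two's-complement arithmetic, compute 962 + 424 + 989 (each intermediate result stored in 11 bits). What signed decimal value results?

327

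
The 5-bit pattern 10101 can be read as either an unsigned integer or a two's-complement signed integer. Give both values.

unsigned = 21, signed = -11

Unsigned: 10101 = 21.
Signed: MSB=1 → 21 − 32 = -11.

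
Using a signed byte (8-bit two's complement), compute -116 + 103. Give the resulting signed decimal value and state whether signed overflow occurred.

-13; no overflow

-116 → 10001100
103 → 01100111
  10001100
+ 01100111
= 11110011
Result 11110011: MSB = 1 → 243 − 256 = -13.
Addends have opposite signs, so signed overflow cannot occur.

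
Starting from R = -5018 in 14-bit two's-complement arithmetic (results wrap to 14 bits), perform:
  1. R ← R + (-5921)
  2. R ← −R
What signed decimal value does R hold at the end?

Start: R = -5018 = 10110001100110.
R = -5018 + (-5921) = -10939; wraps to 5445 = 01010101000101
R = −(5445) = -5445 = 10101010111011

-5445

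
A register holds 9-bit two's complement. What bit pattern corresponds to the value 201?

011001001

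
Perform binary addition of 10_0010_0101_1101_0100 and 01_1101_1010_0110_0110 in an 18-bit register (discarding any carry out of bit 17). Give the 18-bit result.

  100010010111010100
+ 011101101001100110
= 000000000000111010  (discard carry-out 1)

000000000000111010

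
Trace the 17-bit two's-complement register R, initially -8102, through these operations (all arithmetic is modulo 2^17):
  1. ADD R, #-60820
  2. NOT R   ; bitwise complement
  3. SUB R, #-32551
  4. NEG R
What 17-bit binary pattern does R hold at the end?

Start: R = -8102 = 11110000001011010.
R = -8102 + (-60820) = -68922; wraps to 62150 = 01111001011000110
R = NOT 01111001011000110 = 10000110100111001 = -62151
R = -62151 − (-32551) = -29600 = 11000110001100000
R = −(-29600) = 29600 = 00111001110100000

00111001110100000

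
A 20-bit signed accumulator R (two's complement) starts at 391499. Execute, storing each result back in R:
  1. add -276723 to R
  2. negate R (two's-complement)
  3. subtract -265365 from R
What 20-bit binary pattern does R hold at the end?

00100100110000111101

Start: R = 391499 = 01011111100101001011.
R = 391499 + (-276723) = 114776 = 00011100000001011000
R = −(114776) = -114776 = 11100011111110101000
R = -114776 − (-265365) = 150589 = 00100100110000111101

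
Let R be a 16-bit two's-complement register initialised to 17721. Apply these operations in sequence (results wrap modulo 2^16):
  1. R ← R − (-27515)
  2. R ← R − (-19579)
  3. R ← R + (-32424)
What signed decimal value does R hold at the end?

32391

Start: R = 17721 = 0100010100111001.
R = 17721 − (-27515) = 45236; wraps to -20300 = 1011000010110100
R = -20300 − (-19579) = -721 = 1111110100101111
R = -721 + (-32424) = -33145; wraps to 32391 = 0111111010000111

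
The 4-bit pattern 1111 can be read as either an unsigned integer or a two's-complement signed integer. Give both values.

unsigned = 15, signed = -1

Unsigned: 1111 = 15.
Signed: MSB=1 → 15 − 16 = -1.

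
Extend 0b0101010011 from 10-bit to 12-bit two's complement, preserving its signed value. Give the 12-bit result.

000101010011

MSB of 0101010011 is 0; replicate it into the new high bits.
00|0101010011 → 000101010011 (still 339).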